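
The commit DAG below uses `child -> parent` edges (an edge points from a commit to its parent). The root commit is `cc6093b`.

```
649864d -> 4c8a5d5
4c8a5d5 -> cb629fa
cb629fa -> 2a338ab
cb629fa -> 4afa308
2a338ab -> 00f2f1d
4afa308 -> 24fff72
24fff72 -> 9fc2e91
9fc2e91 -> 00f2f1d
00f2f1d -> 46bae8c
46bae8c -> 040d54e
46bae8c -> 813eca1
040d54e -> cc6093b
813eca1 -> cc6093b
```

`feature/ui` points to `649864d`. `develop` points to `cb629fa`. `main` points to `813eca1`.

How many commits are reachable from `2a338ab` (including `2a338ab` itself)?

6

Walking parent pointers from 2a338ab: reachable set = {00f2f1d, 040d54e, 2a338ab, 46bae8c, 813eca1, cc6093b}.
That is 6 commits.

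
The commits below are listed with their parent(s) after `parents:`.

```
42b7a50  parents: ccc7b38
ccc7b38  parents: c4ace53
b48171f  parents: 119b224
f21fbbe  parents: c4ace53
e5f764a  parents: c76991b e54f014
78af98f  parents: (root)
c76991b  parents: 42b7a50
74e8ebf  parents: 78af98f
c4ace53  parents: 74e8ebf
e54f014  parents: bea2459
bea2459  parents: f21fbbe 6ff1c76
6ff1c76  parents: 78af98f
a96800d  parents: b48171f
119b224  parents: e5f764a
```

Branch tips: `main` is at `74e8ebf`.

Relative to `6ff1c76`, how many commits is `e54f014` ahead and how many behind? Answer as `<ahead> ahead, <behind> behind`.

5 ahead, 0 behind

Reachable from e54f014: {6ff1c76, 74e8ebf, 78af98f, bea2459, c4ace53, e54f014, f21fbbe}.
Reachable from 6ff1c76: {6ff1c76, 78af98f}.
Only in e54f014's history (ahead): {74e8ebf, bea2459, c4ace53, e54f014, f21fbbe} — 5.
Only in 6ff1c76's history (behind): {} — 0.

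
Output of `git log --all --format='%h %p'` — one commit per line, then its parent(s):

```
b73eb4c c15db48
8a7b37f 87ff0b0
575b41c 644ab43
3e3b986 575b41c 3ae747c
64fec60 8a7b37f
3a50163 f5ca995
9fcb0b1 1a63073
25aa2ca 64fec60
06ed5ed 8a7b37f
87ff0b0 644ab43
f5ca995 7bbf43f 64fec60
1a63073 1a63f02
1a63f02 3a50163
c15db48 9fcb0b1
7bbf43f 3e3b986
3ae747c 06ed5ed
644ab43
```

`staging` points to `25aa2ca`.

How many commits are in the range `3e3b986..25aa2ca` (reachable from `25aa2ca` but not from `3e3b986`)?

2

Reachable from 25aa2ca: {25aa2ca, 644ab43, 64fec60, 87ff0b0, 8a7b37f}.
Reachable from 3e3b986: {06ed5ed, 3ae747c, 3e3b986, 575b41c, 644ab43, 87ff0b0, 8a7b37f}.
In 25aa2ca's history but not 3e3b986's: {25aa2ca, 64fec60} — 2 commits.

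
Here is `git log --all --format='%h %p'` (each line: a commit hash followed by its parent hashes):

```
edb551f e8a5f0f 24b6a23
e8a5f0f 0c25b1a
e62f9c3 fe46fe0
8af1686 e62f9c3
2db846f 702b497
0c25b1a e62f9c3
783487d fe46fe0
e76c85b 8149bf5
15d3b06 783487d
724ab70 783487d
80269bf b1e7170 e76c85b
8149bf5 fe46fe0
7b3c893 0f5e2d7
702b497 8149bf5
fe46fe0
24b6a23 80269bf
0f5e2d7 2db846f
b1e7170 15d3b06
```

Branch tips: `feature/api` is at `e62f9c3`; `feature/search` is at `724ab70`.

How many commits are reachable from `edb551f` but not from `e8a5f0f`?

Reachable from edb551f: {0c25b1a, 15d3b06, 24b6a23, 783487d, 80269bf, 8149bf5, b1e7170, e62f9c3, e76c85b, e8a5f0f, edb551f, fe46fe0}.
Reachable from e8a5f0f: {0c25b1a, e62f9c3, e8a5f0f, fe46fe0}.
In edb551f's history but not e8a5f0f's: {15d3b06, 24b6a23, 783487d, 80269bf, 8149bf5, b1e7170, e76c85b, edb551f} — 8 commits.

8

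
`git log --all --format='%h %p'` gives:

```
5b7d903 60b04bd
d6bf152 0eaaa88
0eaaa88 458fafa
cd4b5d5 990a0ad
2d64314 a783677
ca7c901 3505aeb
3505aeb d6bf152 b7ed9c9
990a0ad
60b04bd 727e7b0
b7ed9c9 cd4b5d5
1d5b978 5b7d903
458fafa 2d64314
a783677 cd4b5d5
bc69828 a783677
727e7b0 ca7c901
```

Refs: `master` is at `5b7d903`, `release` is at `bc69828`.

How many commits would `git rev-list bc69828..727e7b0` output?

Reachable from 727e7b0: {0eaaa88, 2d64314, 3505aeb, 458fafa, 727e7b0, 990a0ad, a783677, b7ed9c9, ca7c901, cd4b5d5, d6bf152}.
Reachable from bc69828: {990a0ad, a783677, bc69828, cd4b5d5}.
In 727e7b0's history but not bc69828's: {0eaaa88, 2d64314, 3505aeb, 458fafa, 727e7b0, b7ed9c9, ca7c901, d6bf152} — 8 commits.

8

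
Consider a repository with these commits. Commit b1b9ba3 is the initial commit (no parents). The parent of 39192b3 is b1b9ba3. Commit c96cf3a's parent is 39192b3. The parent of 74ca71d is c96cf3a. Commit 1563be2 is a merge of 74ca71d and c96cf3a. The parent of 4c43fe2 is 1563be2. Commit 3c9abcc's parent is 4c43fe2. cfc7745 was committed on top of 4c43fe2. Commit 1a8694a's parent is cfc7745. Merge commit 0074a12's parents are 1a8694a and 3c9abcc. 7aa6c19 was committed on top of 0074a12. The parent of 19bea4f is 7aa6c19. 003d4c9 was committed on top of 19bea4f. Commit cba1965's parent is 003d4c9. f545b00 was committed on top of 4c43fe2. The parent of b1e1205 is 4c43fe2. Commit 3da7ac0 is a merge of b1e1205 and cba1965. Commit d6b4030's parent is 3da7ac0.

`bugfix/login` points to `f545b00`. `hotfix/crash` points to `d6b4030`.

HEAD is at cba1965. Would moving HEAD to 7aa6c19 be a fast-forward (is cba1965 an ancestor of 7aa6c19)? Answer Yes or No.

A fast-forward from cba1965 to 7aa6c19 is possible iff cba1965 is an ancestor of 7aa6c19.
Ancestors of 7aa6c19: {0074a12, 1563be2, 1a8694a, 39192b3, 3c9abcc, 4c43fe2, 74ca71d, 7aa6c19, b1b9ba3, c96cf3a, cfc7745}.
cba1965 is not among them, so fast-forward is not possible.

No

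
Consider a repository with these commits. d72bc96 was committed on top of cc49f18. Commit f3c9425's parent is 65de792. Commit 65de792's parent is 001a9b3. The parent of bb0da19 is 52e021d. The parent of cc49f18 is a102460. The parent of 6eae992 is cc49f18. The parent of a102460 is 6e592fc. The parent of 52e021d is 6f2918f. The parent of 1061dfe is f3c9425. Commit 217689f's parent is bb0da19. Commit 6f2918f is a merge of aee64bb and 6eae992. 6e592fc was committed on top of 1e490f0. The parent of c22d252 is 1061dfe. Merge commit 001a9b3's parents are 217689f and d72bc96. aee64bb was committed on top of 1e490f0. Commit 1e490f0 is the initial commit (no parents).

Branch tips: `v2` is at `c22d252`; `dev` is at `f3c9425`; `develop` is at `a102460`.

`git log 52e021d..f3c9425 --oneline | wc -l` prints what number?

Reachable from f3c9425: {001a9b3, 1e490f0, 217689f, 52e021d, 65de792, 6e592fc, 6eae992, 6f2918f, a102460, aee64bb, bb0da19, cc49f18, d72bc96, f3c9425}.
Reachable from 52e021d: {1e490f0, 52e021d, 6e592fc, 6eae992, 6f2918f, a102460, aee64bb, cc49f18}.
In f3c9425's history but not 52e021d's: {001a9b3, 217689f, 65de792, bb0da19, d72bc96, f3c9425} — 6 commits.

6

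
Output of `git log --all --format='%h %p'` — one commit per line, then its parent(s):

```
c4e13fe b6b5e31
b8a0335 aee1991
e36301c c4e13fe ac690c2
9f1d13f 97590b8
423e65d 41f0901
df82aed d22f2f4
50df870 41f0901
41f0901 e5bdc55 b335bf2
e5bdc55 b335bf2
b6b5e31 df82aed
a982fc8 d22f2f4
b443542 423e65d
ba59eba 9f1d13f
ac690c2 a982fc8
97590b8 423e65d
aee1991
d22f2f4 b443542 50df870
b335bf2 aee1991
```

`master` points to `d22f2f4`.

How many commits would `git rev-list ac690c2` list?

Walking parent pointers from ac690c2: reachable set = {41f0901, 423e65d, 50df870, a982fc8, ac690c2, aee1991, b335bf2, b443542, d22f2f4, e5bdc55}.
That is 10 commits.

10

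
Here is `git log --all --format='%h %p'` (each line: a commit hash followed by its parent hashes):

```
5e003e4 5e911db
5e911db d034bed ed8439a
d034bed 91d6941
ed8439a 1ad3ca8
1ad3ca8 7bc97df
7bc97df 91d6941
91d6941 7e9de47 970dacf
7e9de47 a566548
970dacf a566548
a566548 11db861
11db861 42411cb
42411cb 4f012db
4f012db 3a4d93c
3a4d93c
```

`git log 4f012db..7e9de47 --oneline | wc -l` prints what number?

4

Reachable from 7e9de47: {11db861, 3a4d93c, 42411cb, 4f012db, 7e9de47, a566548}.
Reachable from 4f012db: {3a4d93c, 4f012db}.
In 7e9de47's history but not 4f012db's: {11db861, 42411cb, 7e9de47, a566548} — 4 commits.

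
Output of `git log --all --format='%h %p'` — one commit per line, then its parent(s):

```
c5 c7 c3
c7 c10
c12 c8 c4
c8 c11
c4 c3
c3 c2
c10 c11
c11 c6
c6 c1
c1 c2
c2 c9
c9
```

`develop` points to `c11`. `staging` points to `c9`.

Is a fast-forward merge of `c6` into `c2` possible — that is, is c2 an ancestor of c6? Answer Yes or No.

A fast-forward from c2 to c6 is possible iff c2 is an ancestor of c6.
Ancestors of c6: {c1, c2, c6, c9}.
c2 is among them, so fast-forward is possible.

Yes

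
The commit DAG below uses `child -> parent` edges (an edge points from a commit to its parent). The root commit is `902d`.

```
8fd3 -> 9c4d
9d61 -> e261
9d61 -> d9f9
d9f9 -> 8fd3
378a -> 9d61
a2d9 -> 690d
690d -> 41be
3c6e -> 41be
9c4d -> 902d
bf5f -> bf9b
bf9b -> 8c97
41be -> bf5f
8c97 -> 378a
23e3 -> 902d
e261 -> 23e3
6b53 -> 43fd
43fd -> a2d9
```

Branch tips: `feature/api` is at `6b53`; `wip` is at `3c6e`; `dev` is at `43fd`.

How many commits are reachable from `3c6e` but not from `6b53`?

1

Reachable from 3c6e: {23e3, 378a, 3c6e, 41be, 8c97, 8fd3, 902d, 9c4d, 9d61, bf5f, bf9b, d9f9, e261}.
Reachable from 6b53: {23e3, 378a, 41be, 43fd, 690d, 6b53, 8c97, 8fd3, 902d, 9c4d, 9d61, a2d9, bf5f, bf9b, d9f9, e261}.
In 3c6e's history but not 6b53's: {3c6e} — 1 commit.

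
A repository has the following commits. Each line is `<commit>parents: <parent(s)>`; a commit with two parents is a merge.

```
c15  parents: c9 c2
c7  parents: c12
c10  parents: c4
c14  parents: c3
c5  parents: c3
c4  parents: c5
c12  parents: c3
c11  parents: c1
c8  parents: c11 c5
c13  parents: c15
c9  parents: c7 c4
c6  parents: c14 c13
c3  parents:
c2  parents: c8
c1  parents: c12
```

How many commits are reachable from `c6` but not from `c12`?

12

Reachable from c6: {c1, c11, c12, c13, c14, c15, c2, c3, c4, c5, c6, c7, c8, c9}.
Reachable from c12: {c12, c3}.
In c6's history but not c12's: {c1, c11, c13, c14, c15, c2, c4, c5, c6, c7, c8, c9} — 12 commits.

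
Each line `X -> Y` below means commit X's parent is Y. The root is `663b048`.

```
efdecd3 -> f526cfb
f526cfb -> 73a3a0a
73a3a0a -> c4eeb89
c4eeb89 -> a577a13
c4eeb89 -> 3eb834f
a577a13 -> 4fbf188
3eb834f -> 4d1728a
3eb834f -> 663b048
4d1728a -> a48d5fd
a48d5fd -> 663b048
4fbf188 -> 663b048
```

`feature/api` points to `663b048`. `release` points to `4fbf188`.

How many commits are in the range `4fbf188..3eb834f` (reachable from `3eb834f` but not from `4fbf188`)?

Reachable from 3eb834f: {3eb834f, 4d1728a, 663b048, a48d5fd}.
Reachable from 4fbf188: {4fbf188, 663b048}.
In 3eb834f's history but not 4fbf188's: {3eb834f, 4d1728a, a48d5fd} — 3 commits.

3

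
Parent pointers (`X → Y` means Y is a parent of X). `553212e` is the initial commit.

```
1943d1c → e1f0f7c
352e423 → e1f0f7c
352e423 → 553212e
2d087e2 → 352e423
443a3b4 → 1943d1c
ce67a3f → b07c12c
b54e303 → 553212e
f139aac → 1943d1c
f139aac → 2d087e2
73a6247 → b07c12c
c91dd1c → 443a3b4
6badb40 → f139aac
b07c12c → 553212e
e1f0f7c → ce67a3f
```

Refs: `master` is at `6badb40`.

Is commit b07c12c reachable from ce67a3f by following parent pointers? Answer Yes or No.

Yes

Ancestors of ce67a3f (commits reachable by following parents): {553212e, b07c12c, ce67a3f}.
b07c12c is in that set, so it is an ancestor of ce67a3f.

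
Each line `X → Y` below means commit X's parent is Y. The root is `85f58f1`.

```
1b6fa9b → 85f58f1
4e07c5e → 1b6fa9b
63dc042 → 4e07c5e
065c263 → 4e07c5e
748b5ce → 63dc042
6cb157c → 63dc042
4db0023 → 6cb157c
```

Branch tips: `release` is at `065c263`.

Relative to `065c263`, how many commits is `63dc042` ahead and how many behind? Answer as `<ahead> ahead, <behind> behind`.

1 ahead, 1 behind

Reachable from 63dc042: {1b6fa9b, 4e07c5e, 63dc042, 85f58f1}.
Reachable from 065c263: {065c263, 1b6fa9b, 4e07c5e, 85f58f1}.
Only in 63dc042's history (ahead): {63dc042} — 1.
Only in 065c263's history (behind): {065c263} — 1.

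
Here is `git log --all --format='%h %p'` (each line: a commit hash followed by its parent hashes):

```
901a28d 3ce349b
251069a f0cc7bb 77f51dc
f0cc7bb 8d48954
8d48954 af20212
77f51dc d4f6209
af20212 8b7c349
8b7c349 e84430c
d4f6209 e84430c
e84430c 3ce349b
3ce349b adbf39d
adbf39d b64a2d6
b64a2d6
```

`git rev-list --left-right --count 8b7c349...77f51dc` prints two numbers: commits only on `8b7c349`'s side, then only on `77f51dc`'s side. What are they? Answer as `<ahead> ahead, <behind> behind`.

1 ahead, 2 behind

Reachable from 8b7c349: {3ce349b, 8b7c349, adbf39d, b64a2d6, e84430c}.
Reachable from 77f51dc: {3ce349b, 77f51dc, adbf39d, b64a2d6, d4f6209, e84430c}.
Only in 8b7c349's history (ahead): {8b7c349} — 1.
Only in 77f51dc's history (behind): {77f51dc, d4f6209} — 2.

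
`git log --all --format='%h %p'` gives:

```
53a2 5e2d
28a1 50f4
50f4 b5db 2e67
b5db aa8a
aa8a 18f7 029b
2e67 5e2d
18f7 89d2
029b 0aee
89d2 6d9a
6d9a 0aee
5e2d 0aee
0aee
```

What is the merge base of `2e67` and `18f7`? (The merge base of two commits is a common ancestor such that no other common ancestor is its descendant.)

0aee

Ancestors of 2e67: {0aee, 2e67, 5e2d}.
Ancestors of 18f7: {0aee, 18f7, 6d9a, 89d2}.
Common ancestors: {0aee}.
The only common ancestor is 0aee, so it is the merge base.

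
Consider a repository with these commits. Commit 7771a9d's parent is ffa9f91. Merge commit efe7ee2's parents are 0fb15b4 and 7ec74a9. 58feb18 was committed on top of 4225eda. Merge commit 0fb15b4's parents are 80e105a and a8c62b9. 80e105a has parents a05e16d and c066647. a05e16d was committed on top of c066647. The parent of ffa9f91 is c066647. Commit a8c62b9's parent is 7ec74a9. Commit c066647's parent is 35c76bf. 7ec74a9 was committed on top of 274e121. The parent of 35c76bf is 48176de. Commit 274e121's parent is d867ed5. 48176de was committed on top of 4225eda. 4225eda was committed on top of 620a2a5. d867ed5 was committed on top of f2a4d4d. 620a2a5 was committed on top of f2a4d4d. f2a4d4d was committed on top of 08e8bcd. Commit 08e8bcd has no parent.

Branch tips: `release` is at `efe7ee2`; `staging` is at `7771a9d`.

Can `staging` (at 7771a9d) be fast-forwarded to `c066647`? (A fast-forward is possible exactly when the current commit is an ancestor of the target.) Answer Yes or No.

A fast-forward from 7771a9d to c066647 is possible iff 7771a9d is an ancestor of c066647.
Ancestors of c066647: {08e8bcd, 35c76bf, 4225eda, 48176de, 620a2a5, c066647, f2a4d4d}.
7771a9d is not among them, so fast-forward is not possible.

No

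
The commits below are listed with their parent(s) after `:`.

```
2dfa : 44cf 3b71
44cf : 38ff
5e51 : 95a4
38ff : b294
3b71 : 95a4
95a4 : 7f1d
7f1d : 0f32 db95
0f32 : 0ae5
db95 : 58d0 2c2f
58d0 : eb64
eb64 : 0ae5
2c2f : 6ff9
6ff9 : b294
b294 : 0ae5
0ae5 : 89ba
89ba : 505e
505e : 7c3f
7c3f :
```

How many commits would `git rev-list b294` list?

5

Walking parent pointers from b294: reachable set = {0ae5, 505e, 7c3f, 89ba, b294}.
That is 5 commits.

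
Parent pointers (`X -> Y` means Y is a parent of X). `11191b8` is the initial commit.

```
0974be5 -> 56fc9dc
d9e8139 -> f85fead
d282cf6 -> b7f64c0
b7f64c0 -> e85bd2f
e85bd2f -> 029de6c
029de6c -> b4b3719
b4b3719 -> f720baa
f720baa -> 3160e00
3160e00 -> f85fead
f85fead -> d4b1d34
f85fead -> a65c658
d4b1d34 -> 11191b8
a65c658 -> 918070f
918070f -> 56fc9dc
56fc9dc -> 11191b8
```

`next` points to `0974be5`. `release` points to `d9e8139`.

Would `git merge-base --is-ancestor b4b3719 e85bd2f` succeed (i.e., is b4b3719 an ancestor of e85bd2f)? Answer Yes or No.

Ancestors of e85bd2f (commits reachable by following parents): {029de6c, 11191b8, 3160e00, 56fc9dc, 918070f, a65c658, b4b3719, d4b1d34, e85bd2f, f720baa, f85fead}.
b4b3719 is in that set, so it is an ancestor of e85bd2f.

Yes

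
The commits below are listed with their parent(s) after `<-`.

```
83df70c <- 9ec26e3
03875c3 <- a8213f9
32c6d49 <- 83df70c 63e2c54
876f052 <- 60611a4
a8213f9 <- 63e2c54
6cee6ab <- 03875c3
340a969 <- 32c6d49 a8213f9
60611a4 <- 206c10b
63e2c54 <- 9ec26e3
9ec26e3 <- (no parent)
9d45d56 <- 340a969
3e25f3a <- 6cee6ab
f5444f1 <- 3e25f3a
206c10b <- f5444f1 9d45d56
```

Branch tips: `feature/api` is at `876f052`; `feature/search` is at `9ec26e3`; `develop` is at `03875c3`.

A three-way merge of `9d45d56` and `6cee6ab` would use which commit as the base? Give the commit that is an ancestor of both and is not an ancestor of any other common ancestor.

a8213f9

Ancestors of 9d45d56: {32c6d49, 340a969, 63e2c54, 83df70c, 9d45d56, 9ec26e3, a8213f9}.
Ancestors of 6cee6ab: {03875c3, 63e2c54, 6cee6ab, 9ec26e3, a8213f9}.
Common ancestors: {63e2c54, 9ec26e3, a8213f9}.
Among these, a8213f9 is not an ancestor of any other common ancestor — it is the merge base.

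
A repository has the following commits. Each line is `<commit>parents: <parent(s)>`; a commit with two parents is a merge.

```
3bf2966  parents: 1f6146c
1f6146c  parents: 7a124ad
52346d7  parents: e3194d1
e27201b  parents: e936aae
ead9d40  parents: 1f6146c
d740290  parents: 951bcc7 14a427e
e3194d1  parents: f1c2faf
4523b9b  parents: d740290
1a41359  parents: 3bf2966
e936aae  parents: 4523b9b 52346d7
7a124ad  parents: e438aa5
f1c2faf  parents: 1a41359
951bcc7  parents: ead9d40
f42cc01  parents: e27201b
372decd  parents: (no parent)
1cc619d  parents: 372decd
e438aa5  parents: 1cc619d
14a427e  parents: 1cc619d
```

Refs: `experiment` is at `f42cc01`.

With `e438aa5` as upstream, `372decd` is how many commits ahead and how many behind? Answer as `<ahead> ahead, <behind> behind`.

Reachable from 372decd: {372decd}.
Reachable from e438aa5: {1cc619d, 372decd, e438aa5}.
Only in 372decd's history (ahead): {} — 0.
Only in e438aa5's history (behind): {1cc619d, e438aa5} — 2.

0 ahead, 2 behind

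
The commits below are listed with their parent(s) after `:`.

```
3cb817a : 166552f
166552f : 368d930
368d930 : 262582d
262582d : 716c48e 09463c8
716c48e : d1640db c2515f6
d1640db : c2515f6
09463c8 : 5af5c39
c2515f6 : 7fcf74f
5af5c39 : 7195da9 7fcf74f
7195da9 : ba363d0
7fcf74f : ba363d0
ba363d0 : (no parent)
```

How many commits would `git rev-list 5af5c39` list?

Walking parent pointers from 5af5c39: reachable set = {5af5c39, 7195da9, 7fcf74f, ba363d0}.
That is 4 commits.

4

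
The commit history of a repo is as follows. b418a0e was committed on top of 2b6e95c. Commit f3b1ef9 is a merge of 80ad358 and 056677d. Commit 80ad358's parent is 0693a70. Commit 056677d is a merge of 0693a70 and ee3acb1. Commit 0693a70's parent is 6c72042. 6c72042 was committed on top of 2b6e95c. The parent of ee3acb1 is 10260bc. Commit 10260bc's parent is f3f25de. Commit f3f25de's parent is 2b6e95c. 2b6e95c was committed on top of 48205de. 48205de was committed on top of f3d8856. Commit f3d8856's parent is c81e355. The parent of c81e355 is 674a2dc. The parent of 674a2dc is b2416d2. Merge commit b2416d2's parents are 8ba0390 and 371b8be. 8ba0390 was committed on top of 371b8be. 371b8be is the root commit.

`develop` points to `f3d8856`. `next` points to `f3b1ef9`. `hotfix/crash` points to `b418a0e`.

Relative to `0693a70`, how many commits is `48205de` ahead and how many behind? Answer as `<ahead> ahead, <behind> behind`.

Reachable from 48205de: {371b8be, 48205de, 674a2dc, 8ba0390, b2416d2, c81e355, f3d8856}.
Reachable from 0693a70: {0693a70, 2b6e95c, 371b8be, 48205de, 674a2dc, 6c72042, 8ba0390, b2416d2, c81e355, f3d8856}.
Only in 48205de's history (ahead): {} — 0.
Only in 0693a70's history (behind): {0693a70, 2b6e95c, 6c72042} — 3.

0 ahead, 3 behind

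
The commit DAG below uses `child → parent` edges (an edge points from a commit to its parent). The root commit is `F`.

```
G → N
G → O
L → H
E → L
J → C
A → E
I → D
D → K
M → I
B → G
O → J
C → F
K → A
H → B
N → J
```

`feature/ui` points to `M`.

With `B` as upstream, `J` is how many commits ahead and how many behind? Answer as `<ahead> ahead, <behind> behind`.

0 ahead, 4 behind

Reachable from J: {C, F, J}.
Reachable from B: {B, C, F, G, J, N, O}.
Only in J's history (ahead): {} — 0.
Only in B's history (behind): {B, G, N, O} — 4.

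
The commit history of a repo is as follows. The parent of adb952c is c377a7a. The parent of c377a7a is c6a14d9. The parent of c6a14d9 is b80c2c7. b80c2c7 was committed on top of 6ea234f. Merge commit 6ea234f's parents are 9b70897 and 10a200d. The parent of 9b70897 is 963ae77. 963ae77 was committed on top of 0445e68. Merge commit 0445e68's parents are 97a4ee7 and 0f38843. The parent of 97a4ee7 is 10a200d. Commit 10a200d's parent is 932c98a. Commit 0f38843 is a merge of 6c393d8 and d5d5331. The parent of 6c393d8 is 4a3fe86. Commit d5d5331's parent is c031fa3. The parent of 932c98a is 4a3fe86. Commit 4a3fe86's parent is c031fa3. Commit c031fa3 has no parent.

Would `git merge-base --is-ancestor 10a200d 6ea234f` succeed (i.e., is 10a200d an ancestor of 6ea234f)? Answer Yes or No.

Yes

Ancestors of 6ea234f (commits reachable by following parents): {0445e68, 0f38843, 10a200d, 4a3fe86, 6c393d8, 6ea234f, 932c98a, 963ae77, 97a4ee7, 9b70897, c031fa3, d5d5331}.
10a200d is in that set, so it is an ancestor of 6ea234f.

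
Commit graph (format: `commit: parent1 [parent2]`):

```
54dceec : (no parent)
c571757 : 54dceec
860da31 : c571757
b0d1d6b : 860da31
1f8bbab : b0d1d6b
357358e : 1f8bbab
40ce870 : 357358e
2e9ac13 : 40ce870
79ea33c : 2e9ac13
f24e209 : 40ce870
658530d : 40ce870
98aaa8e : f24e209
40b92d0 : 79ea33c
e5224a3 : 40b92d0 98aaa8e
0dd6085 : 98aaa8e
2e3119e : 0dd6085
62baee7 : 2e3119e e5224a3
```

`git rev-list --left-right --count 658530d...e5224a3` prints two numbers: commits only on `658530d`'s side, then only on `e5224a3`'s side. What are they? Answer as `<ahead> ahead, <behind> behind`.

1 ahead, 6 behind

Reachable from 658530d: {1f8bbab, 357358e, 40ce870, 54dceec, 658530d, 860da31, b0d1d6b, c571757}.
Reachable from e5224a3: {1f8bbab, 2e9ac13, 357358e, 40b92d0, 40ce870, 54dceec, 79ea33c, 860da31, 98aaa8e, b0d1d6b, c571757, e5224a3, f24e209}.
Only in 658530d's history (ahead): {658530d} — 1.
Only in e5224a3's history (behind): {2e9ac13, 40b92d0, 79ea33c, 98aaa8e, e5224a3, f24e209} — 6.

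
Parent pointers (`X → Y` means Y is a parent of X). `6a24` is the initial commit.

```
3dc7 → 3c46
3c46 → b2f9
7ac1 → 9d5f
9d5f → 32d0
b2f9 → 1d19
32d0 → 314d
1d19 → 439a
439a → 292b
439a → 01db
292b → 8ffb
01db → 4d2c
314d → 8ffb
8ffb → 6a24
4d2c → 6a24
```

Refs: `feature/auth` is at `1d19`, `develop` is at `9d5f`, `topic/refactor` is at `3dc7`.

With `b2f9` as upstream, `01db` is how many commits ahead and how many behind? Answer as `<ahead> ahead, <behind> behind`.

0 ahead, 5 behind

Reachable from 01db: {01db, 4d2c, 6a24}.
Reachable from b2f9: {01db, 1d19, 292b, 439a, 4d2c, 6a24, 8ffb, b2f9}.
Only in 01db's history (ahead): {} — 0.
Only in b2f9's history (behind): {1d19, 292b, 439a, 8ffb, b2f9} — 5.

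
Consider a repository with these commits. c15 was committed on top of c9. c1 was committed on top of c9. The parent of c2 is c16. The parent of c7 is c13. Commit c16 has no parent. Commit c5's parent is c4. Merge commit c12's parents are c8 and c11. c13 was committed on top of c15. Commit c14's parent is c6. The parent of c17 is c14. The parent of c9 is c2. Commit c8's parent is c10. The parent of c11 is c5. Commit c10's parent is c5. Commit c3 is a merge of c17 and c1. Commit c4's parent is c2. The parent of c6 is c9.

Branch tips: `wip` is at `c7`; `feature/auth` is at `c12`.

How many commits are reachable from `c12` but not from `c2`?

Reachable from c12: {c10, c11, c12, c16, c2, c4, c5, c8}.
Reachable from c2: {c16, c2}.
In c12's history but not c2's: {c10, c11, c12, c4, c5, c8} — 6 commits.

6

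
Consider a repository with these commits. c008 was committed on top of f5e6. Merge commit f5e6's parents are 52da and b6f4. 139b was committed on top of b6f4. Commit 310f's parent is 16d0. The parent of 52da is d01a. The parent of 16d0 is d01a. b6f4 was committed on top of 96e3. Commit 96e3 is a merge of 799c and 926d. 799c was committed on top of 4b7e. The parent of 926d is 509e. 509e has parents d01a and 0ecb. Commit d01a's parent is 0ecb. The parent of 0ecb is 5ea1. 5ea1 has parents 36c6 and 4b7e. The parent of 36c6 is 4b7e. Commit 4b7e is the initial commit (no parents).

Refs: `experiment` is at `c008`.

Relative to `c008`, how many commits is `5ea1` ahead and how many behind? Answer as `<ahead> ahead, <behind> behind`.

Reachable from 5ea1: {36c6, 4b7e, 5ea1}.
Reachable from c008: {0ecb, 36c6, 4b7e, 509e, 52da, 5ea1, 799c, 926d, 96e3, b6f4, c008, d01a, f5e6}.
Only in 5ea1's history (ahead): {} — 0.
Only in c008's history (behind): {0ecb, 509e, 52da, 799c, 926d, 96e3, b6f4, c008, d01a, f5e6} — 10.

0 ahead, 10 behind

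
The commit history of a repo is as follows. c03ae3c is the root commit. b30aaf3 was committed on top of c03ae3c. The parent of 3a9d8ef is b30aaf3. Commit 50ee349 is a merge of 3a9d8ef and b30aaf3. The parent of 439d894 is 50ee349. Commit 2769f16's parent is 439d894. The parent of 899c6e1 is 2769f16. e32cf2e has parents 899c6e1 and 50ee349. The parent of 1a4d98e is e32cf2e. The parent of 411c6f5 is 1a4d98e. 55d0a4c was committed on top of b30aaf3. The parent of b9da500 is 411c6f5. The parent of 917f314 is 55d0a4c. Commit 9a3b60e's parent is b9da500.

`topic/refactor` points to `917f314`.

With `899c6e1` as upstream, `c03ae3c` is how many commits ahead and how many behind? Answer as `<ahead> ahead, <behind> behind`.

Reachable from c03ae3c: {c03ae3c}.
Reachable from 899c6e1: {2769f16, 3a9d8ef, 439d894, 50ee349, 899c6e1, b30aaf3, c03ae3c}.
Only in c03ae3c's history (ahead): {} — 0.
Only in 899c6e1's history (behind): {2769f16, 3a9d8ef, 439d894, 50ee349, 899c6e1, b30aaf3} — 6.

0 ahead, 6 behind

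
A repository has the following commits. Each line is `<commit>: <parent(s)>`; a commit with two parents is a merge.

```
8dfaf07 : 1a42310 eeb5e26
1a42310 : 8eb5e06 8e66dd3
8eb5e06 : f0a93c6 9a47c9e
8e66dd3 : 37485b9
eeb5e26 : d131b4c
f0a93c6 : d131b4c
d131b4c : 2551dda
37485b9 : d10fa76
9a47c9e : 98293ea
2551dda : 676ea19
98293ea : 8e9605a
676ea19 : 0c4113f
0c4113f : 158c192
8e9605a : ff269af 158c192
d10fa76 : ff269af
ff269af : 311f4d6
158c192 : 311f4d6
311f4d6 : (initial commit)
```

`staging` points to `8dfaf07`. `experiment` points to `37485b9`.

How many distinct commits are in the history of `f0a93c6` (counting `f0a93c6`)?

Walking parent pointers from f0a93c6: reachable set = {0c4113f, 158c192, 2551dda, 311f4d6, 676ea19, d131b4c, f0a93c6}.
That is 7 commits.

7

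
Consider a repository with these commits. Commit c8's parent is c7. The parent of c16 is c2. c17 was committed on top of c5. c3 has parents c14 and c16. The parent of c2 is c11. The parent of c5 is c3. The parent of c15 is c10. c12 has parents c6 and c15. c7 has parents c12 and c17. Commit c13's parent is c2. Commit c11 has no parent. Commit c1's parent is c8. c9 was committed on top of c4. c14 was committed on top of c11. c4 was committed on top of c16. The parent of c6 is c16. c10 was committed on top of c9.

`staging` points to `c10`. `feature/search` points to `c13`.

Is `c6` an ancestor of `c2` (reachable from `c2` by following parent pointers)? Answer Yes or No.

Ancestors of c2: {c11, c2}.
c6 is not in that set, so it is not an ancestor of c2.

No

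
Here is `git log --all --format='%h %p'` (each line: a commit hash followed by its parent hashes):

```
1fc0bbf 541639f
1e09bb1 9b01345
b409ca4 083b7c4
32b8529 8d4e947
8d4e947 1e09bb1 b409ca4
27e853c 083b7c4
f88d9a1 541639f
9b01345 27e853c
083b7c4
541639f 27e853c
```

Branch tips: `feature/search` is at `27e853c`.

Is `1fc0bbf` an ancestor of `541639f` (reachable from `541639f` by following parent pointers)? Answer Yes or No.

Ancestors of 541639f: {083b7c4, 27e853c, 541639f}.
1fc0bbf is not in that set, so it is not an ancestor of 541639f.

No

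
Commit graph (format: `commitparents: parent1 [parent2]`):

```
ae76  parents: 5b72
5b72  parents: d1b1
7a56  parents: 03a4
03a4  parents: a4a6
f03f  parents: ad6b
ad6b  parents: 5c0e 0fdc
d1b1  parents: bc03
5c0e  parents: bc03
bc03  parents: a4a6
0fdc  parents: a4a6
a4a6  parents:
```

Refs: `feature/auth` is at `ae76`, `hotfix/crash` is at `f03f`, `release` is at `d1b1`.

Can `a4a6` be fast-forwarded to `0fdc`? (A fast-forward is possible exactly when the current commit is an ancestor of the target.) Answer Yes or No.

A fast-forward from a4a6 to 0fdc is possible iff a4a6 is an ancestor of 0fdc.
Ancestors of 0fdc: {0fdc, a4a6}.
a4a6 is among them, so fast-forward is possible.

Yes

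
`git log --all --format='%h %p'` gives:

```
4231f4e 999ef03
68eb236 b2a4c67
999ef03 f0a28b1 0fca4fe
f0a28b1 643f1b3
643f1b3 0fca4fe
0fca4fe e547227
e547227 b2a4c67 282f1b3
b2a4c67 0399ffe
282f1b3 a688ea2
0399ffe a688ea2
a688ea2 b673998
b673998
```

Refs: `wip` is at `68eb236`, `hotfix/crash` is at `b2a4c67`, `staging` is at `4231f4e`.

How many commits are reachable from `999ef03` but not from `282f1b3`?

Reachable from 999ef03: {0399ffe, 0fca4fe, 282f1b3, 643f1b3, 999ef03, a688ea2, b2a4c67, b673998, e547227, f0a28b1}.
Reachable from 282f1b3: {282f1b3, a688ea2, b673998}.
In 999ef03's history but not 282f1b3's: {0399ffe, 0fca4fe, 643f1b3, 999ef03, b2a4c67, e547227, f0a28b1} — 7 commits.

7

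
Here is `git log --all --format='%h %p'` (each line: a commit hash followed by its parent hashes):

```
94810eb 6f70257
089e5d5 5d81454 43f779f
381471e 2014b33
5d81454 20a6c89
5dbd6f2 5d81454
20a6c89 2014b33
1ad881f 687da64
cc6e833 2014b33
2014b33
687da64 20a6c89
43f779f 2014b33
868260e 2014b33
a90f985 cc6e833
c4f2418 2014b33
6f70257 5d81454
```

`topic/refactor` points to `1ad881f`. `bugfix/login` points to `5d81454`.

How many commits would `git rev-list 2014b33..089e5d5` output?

4

Reachable from 089e5d5: {089e5d5, 2014b33, 20a6c89, 43f779f, 5d81454}.
Reachable from 2014b33: {2014b33}.
In 089e5d5's history but not 2014b33's: {089e5d5, 20a6c89, 43f779f, 5d81454} — 4 commits.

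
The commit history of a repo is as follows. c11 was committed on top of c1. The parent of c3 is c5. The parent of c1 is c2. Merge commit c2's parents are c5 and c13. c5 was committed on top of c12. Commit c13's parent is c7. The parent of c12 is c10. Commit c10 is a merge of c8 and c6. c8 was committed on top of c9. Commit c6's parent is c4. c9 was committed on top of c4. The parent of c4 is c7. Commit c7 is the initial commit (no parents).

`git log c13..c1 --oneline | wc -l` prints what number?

9

Reachable from c1: {c1, c10, c12, c13, c2, c4, c5, c6, c7, c8, c9}.
Reachable from c13: {c13, c7}.
In c1's history but not c13's: {c1, c10, c12, c2, c4, c5, c6, c8, c9} — 9 commits.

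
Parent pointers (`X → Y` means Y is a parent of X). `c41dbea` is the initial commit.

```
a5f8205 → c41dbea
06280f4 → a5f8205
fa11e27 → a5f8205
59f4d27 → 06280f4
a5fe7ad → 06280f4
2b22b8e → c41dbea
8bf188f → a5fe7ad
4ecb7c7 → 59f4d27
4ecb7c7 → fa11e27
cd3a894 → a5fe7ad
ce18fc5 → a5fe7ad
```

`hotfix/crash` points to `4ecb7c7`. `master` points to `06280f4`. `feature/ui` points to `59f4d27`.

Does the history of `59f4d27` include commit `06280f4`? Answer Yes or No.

Yes

Ancestors of 59f4d27 (commits reachable by following parents): {06280f4, 59f4d27, a5f8205, c41dbea}.
06280f4 is in that set, so it is an ancestor of 59f4d27.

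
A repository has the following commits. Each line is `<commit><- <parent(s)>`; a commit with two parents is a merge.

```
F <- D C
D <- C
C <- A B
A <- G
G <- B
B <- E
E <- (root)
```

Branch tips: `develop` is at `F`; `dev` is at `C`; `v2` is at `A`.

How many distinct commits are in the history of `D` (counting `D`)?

Walking parent pointers from D: reachable set = {A, B, C, D, E, G}.
That is 6 commits.

6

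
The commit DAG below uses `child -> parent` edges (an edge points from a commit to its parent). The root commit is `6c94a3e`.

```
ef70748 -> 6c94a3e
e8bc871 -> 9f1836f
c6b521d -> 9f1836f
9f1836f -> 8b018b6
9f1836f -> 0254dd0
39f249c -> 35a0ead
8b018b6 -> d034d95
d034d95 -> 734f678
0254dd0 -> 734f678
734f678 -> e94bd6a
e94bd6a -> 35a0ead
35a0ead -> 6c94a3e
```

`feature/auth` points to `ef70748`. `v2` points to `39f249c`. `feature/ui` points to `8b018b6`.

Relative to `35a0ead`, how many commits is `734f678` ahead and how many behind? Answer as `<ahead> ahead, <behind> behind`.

Reachable from 734f678: {35a0ead, 6c94a3e, 734f678, e94bd6a}.
Reachable from 35a0ead: {35a0ead, 6c94a3e}.
Only in 734f678's history (ahead): {734f678, e94bd6a} — 2.
Only in 35a0ead's history (behind): {} — 0.

2 ahead, 0 behind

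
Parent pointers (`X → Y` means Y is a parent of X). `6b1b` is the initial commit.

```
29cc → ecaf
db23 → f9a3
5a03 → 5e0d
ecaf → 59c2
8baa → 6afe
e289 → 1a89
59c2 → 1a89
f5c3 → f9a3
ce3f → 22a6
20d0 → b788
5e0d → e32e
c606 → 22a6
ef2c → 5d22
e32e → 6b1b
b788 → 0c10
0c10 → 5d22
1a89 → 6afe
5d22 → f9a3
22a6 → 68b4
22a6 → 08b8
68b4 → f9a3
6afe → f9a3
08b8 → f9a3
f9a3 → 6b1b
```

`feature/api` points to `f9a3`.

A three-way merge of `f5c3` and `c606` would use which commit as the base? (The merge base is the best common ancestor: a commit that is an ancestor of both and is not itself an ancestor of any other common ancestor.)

Ancestors of f5c3: {6b1b, f5c3, f9a3}.
Ancestors of c606: {08b8, 22a6, 68b4, 6b1b, c606, f9a3}.
Common ancestors: {6b1b, f9a3}.
Among these, f9a3 is not an ancestor of any other common ancestor — it is the merge base.

f9a3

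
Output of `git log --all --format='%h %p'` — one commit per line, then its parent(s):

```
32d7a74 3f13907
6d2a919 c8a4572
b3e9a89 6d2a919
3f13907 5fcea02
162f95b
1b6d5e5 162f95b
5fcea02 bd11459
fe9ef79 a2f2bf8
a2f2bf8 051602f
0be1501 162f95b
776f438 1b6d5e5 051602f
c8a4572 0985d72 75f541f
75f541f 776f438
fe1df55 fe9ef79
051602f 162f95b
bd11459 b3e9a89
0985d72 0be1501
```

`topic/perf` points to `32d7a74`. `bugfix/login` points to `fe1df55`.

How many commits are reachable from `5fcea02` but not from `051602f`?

Reachable from 5fcea02: {051602f, 0985d72, 0be1501, 162f95b, 1b6d5e5, 5fcea02, 6d2a919, 75f541f, 776f438, b3e9a89, bd11459, c8a4572}.
Reachable from 051602f: {051602f, 162f95b}.
In 5fcea02's history but not 051602f's: {0985d72, 0be1501, 1b6d5e5, 5fcea02, 6d2a919, 75f541f, 776f438, b3e9a89, bd11459, c8a4572} — 10 commits.

10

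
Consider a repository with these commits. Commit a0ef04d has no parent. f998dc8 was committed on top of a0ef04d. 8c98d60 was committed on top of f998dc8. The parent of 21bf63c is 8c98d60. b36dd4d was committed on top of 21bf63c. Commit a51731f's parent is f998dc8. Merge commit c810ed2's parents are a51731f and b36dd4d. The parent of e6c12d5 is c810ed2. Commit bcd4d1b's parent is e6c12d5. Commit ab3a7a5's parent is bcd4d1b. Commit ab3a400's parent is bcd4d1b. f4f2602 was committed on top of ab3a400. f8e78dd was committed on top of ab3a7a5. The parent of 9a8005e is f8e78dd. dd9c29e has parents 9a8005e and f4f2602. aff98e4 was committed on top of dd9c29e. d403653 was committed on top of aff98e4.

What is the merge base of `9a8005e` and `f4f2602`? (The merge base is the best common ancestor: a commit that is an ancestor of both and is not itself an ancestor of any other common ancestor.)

Ancestors of 9a8005e: {21bf63c, 8c98d60, 9a8005e, a0ef04d, a51731f, ab3a7a5, b36dd4d, bcd4d1b, c810ed2, e6c12d5, f8e78dd, f998dc8}.
Ancestors of f4f2602: {21bf63c, 8c98d60, a0ef04d, a51731f, ab3a400, b36dd4d, bcd4d1b, c810ed2, e6c12d5, f4f2602, f998dc8}.
Common ancestors: {21bf63c, 8c98d60, a0ef04d, a51731f, b36dd4d, bcd4d1b, c810ed2, e6c12d5, f998dc8}.
Among these, bcd4d1b is not an ancestor of any other common ancestor — it is the merge base.

bcd4d1b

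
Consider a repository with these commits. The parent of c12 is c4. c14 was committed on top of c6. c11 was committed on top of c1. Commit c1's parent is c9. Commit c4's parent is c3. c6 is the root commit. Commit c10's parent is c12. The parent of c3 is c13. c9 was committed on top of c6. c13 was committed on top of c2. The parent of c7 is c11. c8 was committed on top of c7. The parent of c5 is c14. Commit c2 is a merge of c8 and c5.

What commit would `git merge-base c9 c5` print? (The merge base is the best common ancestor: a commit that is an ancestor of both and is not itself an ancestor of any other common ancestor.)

c6

Ancestors of c9: {c6, c9}.
Ancestors of c5: {c14, c5, c6}.
Common ancestors: {c6}.
The only common ancestor is c6, so it is the merge base.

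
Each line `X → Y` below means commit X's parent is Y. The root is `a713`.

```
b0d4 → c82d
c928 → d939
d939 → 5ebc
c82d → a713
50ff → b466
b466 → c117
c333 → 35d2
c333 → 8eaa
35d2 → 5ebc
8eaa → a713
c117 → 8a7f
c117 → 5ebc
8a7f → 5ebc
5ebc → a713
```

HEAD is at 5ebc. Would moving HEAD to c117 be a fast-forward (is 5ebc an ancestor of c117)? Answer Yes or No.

Yes

A fast-forward from 5ebc to c117 is possible iff 5ebc is an ancestor of c117.
Ancestors of c117: {5ebc, 8a7f, a713, c117}.
5ebc is among them, so fast-forward is possible.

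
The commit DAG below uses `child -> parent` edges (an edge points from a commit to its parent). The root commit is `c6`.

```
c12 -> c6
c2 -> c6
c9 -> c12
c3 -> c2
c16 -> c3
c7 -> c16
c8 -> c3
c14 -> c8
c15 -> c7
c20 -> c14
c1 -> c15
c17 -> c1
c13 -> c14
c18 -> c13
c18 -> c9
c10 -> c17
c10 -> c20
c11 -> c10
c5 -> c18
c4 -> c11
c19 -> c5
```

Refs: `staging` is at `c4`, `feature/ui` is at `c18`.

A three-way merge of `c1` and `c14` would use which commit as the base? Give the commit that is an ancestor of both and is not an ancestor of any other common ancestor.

c3

Ancestors of c1: {c1, c15, c16, c2, c3, c6, c7}.
Ancestors of c14: {c14, c2, c3, c6, c8}.
Common ancestors: {c2, c3, c6}.
Among these, c3 is not an ancestor of any other common ancestor — it is the merge base.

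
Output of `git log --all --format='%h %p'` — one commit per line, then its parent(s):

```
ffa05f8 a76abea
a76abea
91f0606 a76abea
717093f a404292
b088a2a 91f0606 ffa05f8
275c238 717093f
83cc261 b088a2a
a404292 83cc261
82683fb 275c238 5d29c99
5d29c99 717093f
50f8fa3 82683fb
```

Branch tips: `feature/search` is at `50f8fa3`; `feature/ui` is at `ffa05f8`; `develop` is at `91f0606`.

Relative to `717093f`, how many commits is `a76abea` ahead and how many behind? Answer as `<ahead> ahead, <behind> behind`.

Reachable from a76abea: {a76abea}.
Reachable from 717093f: {717093f, 83cc261, 91f0606, a404292, a76abea, b088a2a, ffa05f8}.
Only in a76abea's history (ahead): {} — 0.
Only in 717093f's history (behind): {717093f, 83cc261, 91f0606, a404292, b088a2a, ffa05f8} — 6.

0 ahead, 6 behind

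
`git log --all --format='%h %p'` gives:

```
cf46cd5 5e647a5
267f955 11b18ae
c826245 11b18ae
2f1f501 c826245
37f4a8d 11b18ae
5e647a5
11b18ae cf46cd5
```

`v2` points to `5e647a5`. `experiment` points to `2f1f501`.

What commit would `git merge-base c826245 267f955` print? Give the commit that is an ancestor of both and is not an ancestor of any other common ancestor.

Ancestors of c826245: {11b18ae, 5e647a5, c826245, cf46cd5}.
Ancestors of 267f955: {11b18ae, 267f955, 5e647a5, cf46cd5}.
Common ancestors: {11b18ae, 5e647a5, cf46cd5}.
Among these, 11b18ae is not an ancestor of any other common ancestor — it is the merge base.

11b18ae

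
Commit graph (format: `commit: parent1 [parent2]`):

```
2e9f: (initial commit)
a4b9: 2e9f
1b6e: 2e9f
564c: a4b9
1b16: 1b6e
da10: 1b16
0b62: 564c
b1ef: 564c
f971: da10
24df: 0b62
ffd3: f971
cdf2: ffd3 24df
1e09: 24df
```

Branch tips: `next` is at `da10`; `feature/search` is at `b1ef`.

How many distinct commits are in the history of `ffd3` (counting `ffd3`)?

6

Walking parent pointers from ffd3: reachable set = {1b16, 1b6e, 2e9f, da10, f971, ffd3}.
That is 6 commits.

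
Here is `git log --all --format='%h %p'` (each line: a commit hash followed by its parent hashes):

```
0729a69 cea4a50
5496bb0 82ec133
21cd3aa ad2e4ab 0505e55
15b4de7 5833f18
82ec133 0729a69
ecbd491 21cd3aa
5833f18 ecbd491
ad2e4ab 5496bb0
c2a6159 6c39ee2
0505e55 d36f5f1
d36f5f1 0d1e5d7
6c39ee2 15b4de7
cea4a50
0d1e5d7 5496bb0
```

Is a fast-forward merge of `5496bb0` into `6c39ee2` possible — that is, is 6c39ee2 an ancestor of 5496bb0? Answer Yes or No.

No

A fast-forward from 6c39ee2 to 5496bb0 is possible iff 6c39ee2 is an ancestor of 5496bb0.
Ancestors of 5496bb0: {0729a69, 5496bb0, 82ec133, cea4a50}.
6c39ee2 is not among them, so fast-forward is not possible.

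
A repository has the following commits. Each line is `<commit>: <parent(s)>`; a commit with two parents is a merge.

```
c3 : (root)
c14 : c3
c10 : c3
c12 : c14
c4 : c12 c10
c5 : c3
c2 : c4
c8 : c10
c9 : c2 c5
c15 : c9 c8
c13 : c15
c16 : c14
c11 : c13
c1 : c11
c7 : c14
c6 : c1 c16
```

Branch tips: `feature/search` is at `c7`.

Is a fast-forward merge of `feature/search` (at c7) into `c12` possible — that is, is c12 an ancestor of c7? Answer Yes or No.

A fast-forward from c12 to c7 is possible iff c12 is an ancestor of c7.
Ancestors of c7: {c14, c3, c7}.
c12 is not among them, so fast-forward is not possible.

No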